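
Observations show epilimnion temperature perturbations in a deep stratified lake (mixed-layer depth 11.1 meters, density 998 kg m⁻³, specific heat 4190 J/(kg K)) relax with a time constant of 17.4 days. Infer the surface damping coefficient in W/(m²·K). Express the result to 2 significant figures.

Areal heat capacity C = ρ c_p D = 998 × 4190 × 11.1 = 4.64×10^7 J/(m²·K).
τ = 17.4 days = 1.50×10^6 s.
λ = C / τ = 4.64×10^7 / 1.50×10^6 = 30.9 W/(m²·K).

31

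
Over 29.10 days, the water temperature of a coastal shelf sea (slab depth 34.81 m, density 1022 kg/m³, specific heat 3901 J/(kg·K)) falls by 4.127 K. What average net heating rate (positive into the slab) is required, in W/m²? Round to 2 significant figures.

-230

Areal heat capacity C = ρ c_p D = 1022 × 3901 × 34.81 = 1.39×10^8 J/(m²·K).
Required heat per unit area: Q = C ΔT = 1.39×10^8 × -4.127 = -5.73×10^8 J/m².
Flux F = Q / Δt = -5.73×10^8 / 2.51×10^6 s = -228 W/m².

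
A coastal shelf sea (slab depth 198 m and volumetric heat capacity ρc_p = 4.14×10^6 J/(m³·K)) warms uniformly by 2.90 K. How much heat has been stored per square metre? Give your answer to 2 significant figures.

2.4×10^9

Areal heat capacity C = ρc_p × D = 4.14×10^6 × 198 = 8.20×10^8 J/(m^2 K).
ΔQ = C ΔT = 8.20×10^8 × 2.90 = 2.38×10^9 J/m².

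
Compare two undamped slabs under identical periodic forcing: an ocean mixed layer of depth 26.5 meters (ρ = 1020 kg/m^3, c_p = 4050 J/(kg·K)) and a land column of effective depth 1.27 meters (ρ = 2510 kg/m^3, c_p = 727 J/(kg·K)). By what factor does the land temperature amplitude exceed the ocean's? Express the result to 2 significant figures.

47

C_ocean = 1020 × 4050 × 26.5 = 1.09×10^8 J/(m²·K).
C_land = 2510 × 727 × 1.27 = 2.32×10^6 J/(m²·K).
Undamped amplitude ∝ 1/C, so A_land/A_ocean = C_ocean/C_land = 47.2.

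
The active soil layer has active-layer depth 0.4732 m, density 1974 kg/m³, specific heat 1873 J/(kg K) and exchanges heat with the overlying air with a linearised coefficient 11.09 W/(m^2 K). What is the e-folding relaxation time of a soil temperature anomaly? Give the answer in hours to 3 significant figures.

Areal heat capacity C = ρ c_p D = 1974 × 1873 × 0.4732 = 1.75×10^6 J/(m^2 K).
Relaxation time τ = C / λ = 1.75×10^6 / 11.09 = 1.58×10^5 s.
In hours: 1.58×10^5 s / (3600 s/hour) = 43.8 hours.

43.8 hours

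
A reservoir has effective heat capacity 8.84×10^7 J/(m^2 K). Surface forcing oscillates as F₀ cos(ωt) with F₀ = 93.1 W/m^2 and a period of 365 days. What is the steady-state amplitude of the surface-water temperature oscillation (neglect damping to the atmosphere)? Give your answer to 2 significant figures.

5.3 K

Areal heat capacity C = 8.84×10^7 J/(m^2 K) (given).
Angular frequency ω = 2π / T = 2π / 3.15×10^7 s = 1.99×10^-7 s⁻¹.
Cω = 8.84×10^7 × 1.99×10^-7 = 17.6 W/(m²·K).
Amplitude A = F₀ / (Cω) = 93.1 / 17.6 = 5.29 K.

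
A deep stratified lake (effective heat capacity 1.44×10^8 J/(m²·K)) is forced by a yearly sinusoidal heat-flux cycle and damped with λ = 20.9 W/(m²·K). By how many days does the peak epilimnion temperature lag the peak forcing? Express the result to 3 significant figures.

Areal heat capacity C = 1.44×10^8 J/(m²·K) (given).
ω = 2π / 3.15×10^7 s = 1.99×10^-7 s⁻¹.
Phase lag φ = arctan(Cω/λ) = arctan(28.7/20.9) = 0.941 rad.
Time lag = φ / ω = 0.941 / 1.99×10^-7 = 4.72×10^6 s = 54.7 days.

54.7 days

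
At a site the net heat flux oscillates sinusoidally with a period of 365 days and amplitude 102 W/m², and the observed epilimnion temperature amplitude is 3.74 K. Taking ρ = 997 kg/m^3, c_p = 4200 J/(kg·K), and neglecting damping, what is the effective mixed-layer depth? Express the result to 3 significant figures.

ω = 2π / 3.15×10^7 s = 1.99×10^-7 s⁻¹.
Required C = F₀ / (A ω) = 102 / (3.74 × 1.99×10^-7) = 1.37×10^8 J/(m²·K).
D = C / (ρ c_p) = 1.37×10^8 / (997 × 4200) = 32.7 m.

32.7 m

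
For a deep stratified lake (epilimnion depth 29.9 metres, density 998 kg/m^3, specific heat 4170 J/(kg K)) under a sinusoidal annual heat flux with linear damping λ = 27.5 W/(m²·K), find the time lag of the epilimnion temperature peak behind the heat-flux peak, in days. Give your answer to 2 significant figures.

43 days

Areal heat capacity C = ρ c_p D = 998 × 4170 × 29.9 = 1.24×10^8 J/(m^2 K).
ω = 2π / 3.15×10^7 s = 1.99×10^-7 s⁻¹.
Phase lag φ = arctan(Cω/λ) = arctan(24.8/27.5) = 0.734 rad.
Time lag = φ / ω = 0.734 / 1.99×10^-7 = 3.68×10^6 s = 42.6 days.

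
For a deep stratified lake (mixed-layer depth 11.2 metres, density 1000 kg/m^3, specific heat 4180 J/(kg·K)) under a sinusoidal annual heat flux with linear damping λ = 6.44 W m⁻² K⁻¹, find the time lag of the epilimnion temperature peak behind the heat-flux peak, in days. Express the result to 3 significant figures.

56.1 days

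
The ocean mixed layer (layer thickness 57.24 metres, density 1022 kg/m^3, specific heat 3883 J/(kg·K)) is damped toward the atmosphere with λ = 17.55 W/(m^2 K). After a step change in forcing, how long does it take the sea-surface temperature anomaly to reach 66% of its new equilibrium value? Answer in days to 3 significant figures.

Areal heat capacity C = ρ c_p D = 1022 × 3883 × 57.24 = 2.27×10^8 J m⁻² K⁻¹.
τ = C / λ = 2.27×10^8 / 17.55 = 1.29×10^7 s.
Fraction reached: 1 − e^(−t/τ) = 0.66 ⇒ t = −τ ln(1 − 0.66) = τ × 1.08.
t = 1.40×10^7 s = 162 days.

162 days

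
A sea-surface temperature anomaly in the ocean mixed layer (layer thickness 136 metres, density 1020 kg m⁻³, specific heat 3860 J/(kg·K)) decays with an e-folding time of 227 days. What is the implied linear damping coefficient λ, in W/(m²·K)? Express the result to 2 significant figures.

Areal heat capacity C = ρ c_p D = 1020 × 3860 × 136 = 5.35×10^8 J/(m²·K).
τ = 227 days = 1.96×10^7 s.
λ = C / τ = 5.35×10^8 / 1.96×10^7 = 27.3 W/(m²·K).

27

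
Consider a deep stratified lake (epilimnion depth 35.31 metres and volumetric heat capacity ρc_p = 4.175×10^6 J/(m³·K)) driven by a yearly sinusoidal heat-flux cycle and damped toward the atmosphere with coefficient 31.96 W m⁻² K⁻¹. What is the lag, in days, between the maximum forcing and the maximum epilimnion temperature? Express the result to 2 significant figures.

Areal heat capacity C = ρc_p × D = 4.175×10^6 × 35.31 = 1.47×10^8 J/(m²·K).
ω = 2π / 3.15×10^7 s = 1.99×10^-7 s⁻¹.
Phase lag φ = arctan(Cω/λ) = arctan(29.4/31.96) = 0.743 rad.
Time lag = φ / ω = 0.743 / 1.99×10^-7 = 3.73×10^6 s = 43.2 days.

43 days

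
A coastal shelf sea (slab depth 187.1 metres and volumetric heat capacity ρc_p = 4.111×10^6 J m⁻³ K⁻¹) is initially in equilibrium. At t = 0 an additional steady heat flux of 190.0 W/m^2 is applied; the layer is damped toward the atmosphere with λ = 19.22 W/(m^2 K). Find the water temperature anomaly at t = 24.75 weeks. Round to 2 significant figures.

Areal heat capacity C = ρc_p × D = 4.111×10^6 × 187.1 = 7.69×10^8 J/(m²·K).
τ = C / λ = 7.69×10^8 / 19.22 = 4.00×10^7 s.
Equilibrium anomaly ΔT_eq = F / λ = 190.0 / 19.22 = 9.89 K.
t = 24.75 weeks = 1.50×10^7 s, so t/τ = 0.374.
ΔT(t) = ΔT_eq (1 − e^(−t/τ)) = 9.89 × (1 − e^−0.374) = 3.08 K.

3.1 K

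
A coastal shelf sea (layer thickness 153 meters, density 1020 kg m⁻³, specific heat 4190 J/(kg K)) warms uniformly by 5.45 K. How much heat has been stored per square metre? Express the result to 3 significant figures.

Areal heat capacity C = ρ c_p D = 1020 × 4190 × 153 = 6.54×10^8 J/(m^2 K).
ΔQ = C ΔT = 6.54×10^8 × 5.45 = 3.56×10^9 J/m².

3.56×10^9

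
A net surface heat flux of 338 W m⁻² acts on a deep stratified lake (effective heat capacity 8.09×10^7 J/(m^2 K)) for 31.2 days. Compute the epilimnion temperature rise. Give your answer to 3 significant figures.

Areal heat capacity C = 8.09×10^7 J/(m^2 K) (given).
Net heat input Q = F Δt = 338 × (31.2 days × 86400 s/day) = 9.11×10^8 J/m².
ΔT = Q / C = 9.11×10^8 / 8.09×10^7 = 11.3 K.

11.3 K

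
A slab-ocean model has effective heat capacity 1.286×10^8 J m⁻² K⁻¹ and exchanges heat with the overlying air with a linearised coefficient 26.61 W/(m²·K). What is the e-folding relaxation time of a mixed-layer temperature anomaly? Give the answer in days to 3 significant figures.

55.9 days

Areal heat capacity C = 1.286×10^8 J m⁻² K⁻¹ (given).
Relaxation time τ = C / λ = 1.29×10^8 / 26.61 = 4.83×10^6 s.
In days: 4.83×10^6 s / (86400 s/day) = 55.9 days.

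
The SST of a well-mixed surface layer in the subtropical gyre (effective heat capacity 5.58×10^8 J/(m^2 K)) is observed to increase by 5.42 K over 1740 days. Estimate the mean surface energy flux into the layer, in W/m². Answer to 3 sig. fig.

20.1

Areal heat capacity C = 5.58×10^8 J/(m^2 K) (given).
Required heat per unit area: Q = C ΔT = 5.58×10^8 × 5.42 = 3.02×10^9 J/m².
Flux F = Q / Δt = 3.02×10^9 / 1.50×10^8 s = 20.1 W/m².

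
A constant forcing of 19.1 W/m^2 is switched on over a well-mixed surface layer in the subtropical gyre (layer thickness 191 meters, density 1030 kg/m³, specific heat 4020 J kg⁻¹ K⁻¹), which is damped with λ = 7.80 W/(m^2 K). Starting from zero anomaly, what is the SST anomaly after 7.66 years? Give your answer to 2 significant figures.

Areal heat capacity C = ρ c_p D = 1030 × 4020 × 191 = 7.91×10^8 J/(m^2 K).
τ = C / λ = 7.91×10^8 / 7.80 = 1.01×10^8 s.
Equilibrium anomaly ΔT_eq = F / λ = 19.1 / 7.80 = 2.45 K.
t = 7.66 years = 2.42×10^8 s, so t/τ = 2.38.
ΔT(t) = ΔT_eq (1 − e^(−t/τ)) = 2.45 × (1 − e^−2.38) = 2.22 K.

2.2 K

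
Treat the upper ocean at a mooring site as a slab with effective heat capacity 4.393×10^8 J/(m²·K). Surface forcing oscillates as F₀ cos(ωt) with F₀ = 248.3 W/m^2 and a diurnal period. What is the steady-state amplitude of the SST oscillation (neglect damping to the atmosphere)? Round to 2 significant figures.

0.0078 K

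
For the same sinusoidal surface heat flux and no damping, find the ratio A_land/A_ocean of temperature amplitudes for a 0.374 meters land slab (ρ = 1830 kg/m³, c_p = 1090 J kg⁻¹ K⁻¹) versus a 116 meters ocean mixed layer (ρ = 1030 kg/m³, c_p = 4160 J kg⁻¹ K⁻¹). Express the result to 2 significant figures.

670

C_ocean = 1030 × 4160 × 116 = 4.97×10^8 J/(m²·K).
C_land = 1830 × 1090 × 0.374 = 7.46×10^5 J/(m²·K).
Undamped amplitude ∝ 1/C, so A_land/A_ocean = C_ocean/C_land = 666.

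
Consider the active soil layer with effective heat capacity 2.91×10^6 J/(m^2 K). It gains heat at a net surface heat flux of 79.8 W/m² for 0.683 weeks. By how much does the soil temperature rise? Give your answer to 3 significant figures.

11.3 K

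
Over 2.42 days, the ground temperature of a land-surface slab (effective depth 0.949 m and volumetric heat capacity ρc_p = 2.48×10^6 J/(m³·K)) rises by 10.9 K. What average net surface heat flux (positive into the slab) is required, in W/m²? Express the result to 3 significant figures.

123

Areal heat capacity C = ρc_p × D = 2.48×10^6 × 0.949 = 2.35×10^6 J m⁻² K⁻¹.
Required heat per unit area: Q = C ΔT = 2.35×10^6 × 10.9 = 2.57×10^7 J/m².
Flux F = Q / Δt = 2.57×10^7 / 2.09×10^5 s = 123 W/m².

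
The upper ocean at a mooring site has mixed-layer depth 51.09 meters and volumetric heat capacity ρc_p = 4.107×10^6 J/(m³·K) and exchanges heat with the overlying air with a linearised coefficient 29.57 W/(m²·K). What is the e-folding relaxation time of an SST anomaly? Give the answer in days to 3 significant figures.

82.1 days

Areal heat capacity C = ρc_p × D = 4.107×10^6 × 51.09 = 2.10×10^8 J/(m²·K).
Relaxation time τ = C / λ = 2.10×10^8 / 29.57 = 7.10×10^6 s.
In days: 7.10×10^6 s / (86400 s/day) = 82.1 days.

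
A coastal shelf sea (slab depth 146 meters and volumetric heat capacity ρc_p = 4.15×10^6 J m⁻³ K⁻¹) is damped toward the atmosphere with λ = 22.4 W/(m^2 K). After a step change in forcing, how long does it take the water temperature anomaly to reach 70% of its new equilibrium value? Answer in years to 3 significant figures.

Areal heat capacity C = ρc_p × D = 4.15×10^6 × 146 = 6.06×10^8 J m⁻² K⁻¹.
τ = C / λ = 6.06×10^8 / 22.4 = 2.70×10^7 s.
Fraction reached: 1 − e^(−t/τ) = 0.70 ⇒ t = −τ ln(1 − 0.70) = τ × 1.20.
t = 3.26×10^7 s = 1.03 years.

1.03 years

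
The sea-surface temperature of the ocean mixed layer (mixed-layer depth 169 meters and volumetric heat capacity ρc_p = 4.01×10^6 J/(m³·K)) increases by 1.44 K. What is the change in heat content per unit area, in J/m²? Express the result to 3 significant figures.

Areal heat capacity C = ρc_p × D = 4.01×10^6 × 169 = 6.78×10^8 J m⁻² K⁻¹.
ΔQ = C ΔT = 6.78×10^8 × 1.44 = 9.76×10^8 J/m².

9.76×10^8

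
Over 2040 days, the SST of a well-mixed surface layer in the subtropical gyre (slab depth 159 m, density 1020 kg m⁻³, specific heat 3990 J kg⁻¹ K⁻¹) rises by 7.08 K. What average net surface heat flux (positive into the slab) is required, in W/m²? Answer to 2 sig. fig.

26

Areal heat capacity C = ρ c_p D = 1020 × 3990 × 159 = 6.47×10^8 J/(m^2 K).
Required heat per unit area: Q = C ΔT = 6.47×10^8 × 7.08 = 4.58×10^9 J/m².
Flux F = Q / Δt = 4.58×10^9 / 1.76×10^8 s = 26.0 W/m².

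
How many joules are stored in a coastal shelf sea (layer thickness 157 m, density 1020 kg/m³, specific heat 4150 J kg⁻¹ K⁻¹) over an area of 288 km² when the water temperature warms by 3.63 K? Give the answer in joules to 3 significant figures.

Areal heat capacity C = ρ c_p D = 1020 × 4150 × 157 = 6.65×10^8 J/(m^2 K).
Heat per unit area: q = C ΔT = 6.65×10^8 × 3.63 = 2.41×10^9 J/m².
Total heat: Q = q × A = 2.41×10^9 × (288 × 10⁶ m²) = 6.95×10^17 J.

6.95×10^17 J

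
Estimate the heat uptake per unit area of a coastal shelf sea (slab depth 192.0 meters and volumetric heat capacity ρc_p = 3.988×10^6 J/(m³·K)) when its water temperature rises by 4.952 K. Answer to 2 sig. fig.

3.8×10^9

Areal heat capacity C = ρc_p × D = 3.988×10^6 × 192.0 = 7.66×10^8 J m⁻² K⁻¹.
ΔQ = C ΔT = 7.66×10^8 × 4.952 = 3.79×10^9 J/m².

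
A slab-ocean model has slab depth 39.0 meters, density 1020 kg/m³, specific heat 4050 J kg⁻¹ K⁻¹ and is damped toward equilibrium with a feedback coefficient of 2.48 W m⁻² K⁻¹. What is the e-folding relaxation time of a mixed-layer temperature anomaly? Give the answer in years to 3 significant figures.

2.06 years

Areal heat capacity C = ρ c_p D = 1020 × 4050 × 39.0 = 1.61×10^8 J/(m²·K).
Relaxation time τ = C / λ = 1.61×10^8 / 2.48 = 6.50×10^7 s.
In years: 6.50×10^7 s / (3.156×10^7 s/year) = 2.06 years.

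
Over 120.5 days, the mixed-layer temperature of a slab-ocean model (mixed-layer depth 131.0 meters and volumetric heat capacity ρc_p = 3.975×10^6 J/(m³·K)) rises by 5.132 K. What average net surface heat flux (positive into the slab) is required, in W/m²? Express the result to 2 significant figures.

260

Areal heat capacity C = ρc_p × D = 3.975×10^6 × 131.0 = 5.21×10^8 J m⁻² K⁻¹.
Required heat per unit area: Q = C ΔT = 5.21×10^8 × 5.132 = 2.67×10^9 J/m².
Flux F = Q / Δt = 2.67×10^9 / 1.04×10^7 s = 257 W/m².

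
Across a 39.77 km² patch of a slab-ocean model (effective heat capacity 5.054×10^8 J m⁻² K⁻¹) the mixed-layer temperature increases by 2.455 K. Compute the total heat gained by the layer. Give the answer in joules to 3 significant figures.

Areal heat capacity C = 5.054×10^8 J m⁻² K⁻¹ (given).
Heat per unit area: q = C ΔT = 5.05×10^8 × 2.455 = 1.24×10^9 J/m².
Total heat: Q = q × A = 1.24×10^9 × (39.77 × 10⁶ m²) = 4.93×10^16 J.

4.93×10^16 J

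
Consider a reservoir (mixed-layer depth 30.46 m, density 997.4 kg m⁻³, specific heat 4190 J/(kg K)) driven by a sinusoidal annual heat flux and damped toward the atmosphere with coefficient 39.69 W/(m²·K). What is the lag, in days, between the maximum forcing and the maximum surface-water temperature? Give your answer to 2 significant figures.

33 days

Areal heat capacity C = ρ c_p D = 997.4 × 4190 × 30.46 = 1.27×10^8 J/(m²·K).
ω = 2π / 3.15×10^7 s = 1.99×10^-7 s⁻¹.
Phase lag φ = arctan(Cω/λ) = arctan(25.4/39.69) = 0.569 rad.
Time lag = φ / ω = 0.569 / 1.99×10^-7 = 2.85×10^6 s = 33.0 days.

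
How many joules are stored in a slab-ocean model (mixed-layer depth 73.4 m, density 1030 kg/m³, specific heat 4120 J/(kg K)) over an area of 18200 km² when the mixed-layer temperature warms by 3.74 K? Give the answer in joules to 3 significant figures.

Areal heat capacity C = ρ c_p D = 1030 × 4120 × 73.4 = 3.11×10^8 J/(m²·K).
Heat per unit area: q = C ΔT = 3.11×10^8 × 3.74 = 1.16×10^9 J/m².
Total heat: Q = q × A = 1.16×10^9 × (18200 × 10⁶ m²) = 2.12×10^19 J.

2.12×10^19 J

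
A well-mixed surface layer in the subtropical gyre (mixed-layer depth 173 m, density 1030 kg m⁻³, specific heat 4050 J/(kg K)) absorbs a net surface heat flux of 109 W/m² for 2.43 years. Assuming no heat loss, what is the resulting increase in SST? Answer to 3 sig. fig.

11.6 K

Areal heat capacity C = ρ c_p D = 1030 × 4050 × 173 = 7.22×10^8 J/(m^2 K).
Net heat input Q = F Δt = 109 × (2.43 years × 3.156×10^7 s/year) = 8.36×10^9 J/m².
ΔT = Q / C = 8.36×10^9 / 7.22×10^8 = 11.6 K.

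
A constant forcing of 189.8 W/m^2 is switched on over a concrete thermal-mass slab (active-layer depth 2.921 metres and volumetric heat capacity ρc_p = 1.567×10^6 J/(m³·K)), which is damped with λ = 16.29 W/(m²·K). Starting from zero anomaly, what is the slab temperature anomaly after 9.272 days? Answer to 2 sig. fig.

Areal heat capacity C = ρc_p × D = 1.567×10^6 × 2.921 = 4.58×10^6 J m⁻² K⁻¹.
τ = C / λ = 4.58×10^6 / 16.29 = 2.81×10^5 s.
Equilibrium anomaly ΔT_eq = F / λ = 189.8 / 16.29 = 11.7 K.
t = 9.272 days = 8.01×10^5 s, so t/τ = 2.85.
ΔT(t) = ΔT_eq (1 − e^(−t/τ)) = 11.7 × (1 − e^−2.85) = 11.0 K.

11 K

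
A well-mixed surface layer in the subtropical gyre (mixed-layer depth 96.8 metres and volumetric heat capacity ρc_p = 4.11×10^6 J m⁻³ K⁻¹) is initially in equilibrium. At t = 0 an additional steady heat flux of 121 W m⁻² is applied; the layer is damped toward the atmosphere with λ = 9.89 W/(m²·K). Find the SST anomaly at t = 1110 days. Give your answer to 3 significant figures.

11.1 K

Areal heat capacity C = ρc_p × D = 4.11×10^6 × 96.8 = 3.98×10^8 J m⁻² K⁻¹.
τ = C / λ = 3.98×10^8 / 9.89 = 4.02×10^7 s.
Equilibrium anomaly ΔT_eq = F / λ = 121 / 9.89 = 12.2 K.
t = 1110 days = 9.59×10^7 s, so t/τ = 2.38.
ΔT(t) = ΔT_eq (1 − e^(−t/τ)) = 12.2 × (1 − e^−2.38) = 11.1 K.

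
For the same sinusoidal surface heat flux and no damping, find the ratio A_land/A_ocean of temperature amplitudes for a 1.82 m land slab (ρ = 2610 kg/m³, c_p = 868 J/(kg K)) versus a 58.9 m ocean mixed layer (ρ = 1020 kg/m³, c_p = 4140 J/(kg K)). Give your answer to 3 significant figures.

C_ocean = 1020 × 4140 × 58.9 = 2.49×10^8 J/(m²·K).
C_land = 2610 × 868 × 1.82 = 4.12×10^6 J/(m²·K).
Undamped amplitude ∝ 1/C, so A_land/A_ocean = C_ocean/C_land = 60.3.

60.3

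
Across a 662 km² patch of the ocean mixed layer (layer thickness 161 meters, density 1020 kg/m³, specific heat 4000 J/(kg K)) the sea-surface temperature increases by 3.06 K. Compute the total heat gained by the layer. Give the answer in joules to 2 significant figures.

1.3×10^18 J

Areal heat capacity C = ρ c_p D = 1020 × 4000 × 161 = 6.57×10^8 J/(m^2 K).
Heat per unit area: q = C ΔT = 6.57×10^8 × 3.06 = 2.01×10^9 J/m².
Total heat: Q = q × A = 2.01×10^9 × (662 × 10⁶ m²) = 1.33×10^18 J.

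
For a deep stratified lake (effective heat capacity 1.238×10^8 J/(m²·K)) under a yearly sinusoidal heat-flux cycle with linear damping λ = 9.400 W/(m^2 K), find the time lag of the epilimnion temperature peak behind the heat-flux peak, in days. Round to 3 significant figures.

70.1 days

Areal heat capacity C = 1.238×10^8 J/(m²·K) (given).
ω = 2π / 3.15×10^7 s = 1.99×10^-7 s⁻¹.
Phase lag φ = arctan(Cω/λ) = arctan(24.7/9.400) = 1.21 rad.
Time lag = φ / ω = 1.21 / 1.99×10^-7 = 6.06×10^6 s = 70.1 days.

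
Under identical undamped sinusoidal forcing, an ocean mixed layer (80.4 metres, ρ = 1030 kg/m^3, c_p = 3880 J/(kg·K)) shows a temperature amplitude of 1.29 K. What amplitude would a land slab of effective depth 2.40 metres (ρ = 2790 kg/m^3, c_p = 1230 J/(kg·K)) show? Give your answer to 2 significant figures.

50 K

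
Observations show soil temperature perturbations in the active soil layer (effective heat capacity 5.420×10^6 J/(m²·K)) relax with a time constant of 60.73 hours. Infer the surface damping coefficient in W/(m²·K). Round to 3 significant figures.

24.8

Areal heat capacity C = 5.420×10^6 J/(m²·K) (given).
τ = 60.73 hours = 2.19×10^5 s.
λ = C / τ = 5.42×10^6 / 2.19×10^5 = 24.8 W/(m²·K).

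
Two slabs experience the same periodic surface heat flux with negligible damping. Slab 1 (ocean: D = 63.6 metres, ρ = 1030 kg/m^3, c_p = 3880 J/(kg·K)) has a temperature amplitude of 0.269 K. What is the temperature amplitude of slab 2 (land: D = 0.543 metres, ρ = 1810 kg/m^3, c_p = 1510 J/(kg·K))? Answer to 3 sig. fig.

C_ocean = 2.54×10^8 J/(m²·K); C_land = 1.48×10^6 J/(m²·K).
A ∝ 1/C ⇒ A_land = A_ocean × C_ocean/C_land = 0.269 × 171 = 46.1 K.

46.1 K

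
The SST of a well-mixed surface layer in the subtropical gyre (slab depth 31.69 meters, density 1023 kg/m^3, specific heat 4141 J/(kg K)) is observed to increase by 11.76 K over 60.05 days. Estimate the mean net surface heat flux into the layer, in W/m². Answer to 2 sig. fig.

Areal heat capacity C = ρ c_p D = 1023 × 4141 × 31.69 = 1.34×10^8 J m⁻² K⁻¹.
Required heat per unit area: Q = C ΔT = 1.34×10^8 × 11.76 = 1.58×10^9 J/m².
Flux F = Q / Δt = 1.58×10^9 / 5.19×10^6 s = 304 W/m².

300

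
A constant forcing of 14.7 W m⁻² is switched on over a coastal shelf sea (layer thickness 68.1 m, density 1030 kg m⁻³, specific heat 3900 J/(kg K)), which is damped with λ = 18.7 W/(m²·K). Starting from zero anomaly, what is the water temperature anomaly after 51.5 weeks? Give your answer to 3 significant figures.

Areal heat capacity C = ρ c_p D = 1030 × 3900 × 68.1 = 2.74×10^8 J/(m²·K).
τ = C / λ = 2.74×10^8 / 18.7 = 1.46×10^7 s.
Equilibrium anomaly ΔT_eq = F / λ = 14.7 / 18.7 = 0.786 K.
t = 51.5 weeks = 3.11×10^7 s, so t/τ = 2.13.
ΔT(t) = ΔT_eq (1 − e^(−t/τ)) = 0.786 × (1 − e^−2.13) = 0.693 K.

0.693 K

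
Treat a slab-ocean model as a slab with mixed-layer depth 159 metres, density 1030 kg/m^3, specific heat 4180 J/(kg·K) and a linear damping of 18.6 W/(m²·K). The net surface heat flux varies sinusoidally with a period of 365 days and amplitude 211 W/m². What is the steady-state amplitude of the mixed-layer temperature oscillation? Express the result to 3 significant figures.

1.53 K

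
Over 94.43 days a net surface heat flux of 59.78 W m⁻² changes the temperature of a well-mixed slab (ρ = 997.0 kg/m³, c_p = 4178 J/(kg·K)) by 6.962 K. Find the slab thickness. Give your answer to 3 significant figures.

Heat input Q = F Δt = 59.78 × 8.16×10^6 s = 4.88×10^8 J/m².
Required areal heat capacity C = Q / ΔT = 7.01×10^7 J/(m²·K).
Depth D = C / (ρ c_p) = 7.01×10^7 / (997.0 × 4178) = 16.8 m.

16.8 m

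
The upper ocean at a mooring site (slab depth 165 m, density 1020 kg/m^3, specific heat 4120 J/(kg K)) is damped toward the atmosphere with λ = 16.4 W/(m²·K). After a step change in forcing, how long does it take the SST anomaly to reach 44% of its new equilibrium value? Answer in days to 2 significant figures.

Areal heat capacity C = ρ c_p D = 1020 × 4120 × 165 = 6.93×10^8 J m⁻² K⁻¹.
τ = C / λ = 6.93×10^8 / 16.4 = 4.23×10^7 s.
Fraction reached: 1 − e^(−t/τ) = 0.44 ⇒ t = −τ ln(1 − 0.44) = τ × 0.580.
t = 2.45×10^7 s = 284 days.

280 days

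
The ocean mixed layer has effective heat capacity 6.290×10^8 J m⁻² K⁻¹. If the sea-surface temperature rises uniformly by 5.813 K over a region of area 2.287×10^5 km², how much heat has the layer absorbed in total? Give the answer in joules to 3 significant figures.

8.36×10^20 J

Areal heat capacity C = 6.290×10^8 J m⁻² K⁻¹ (given).
Heat per unit area: q = C ΔT = 6.29×10^8 × 5.813 = 3.66×10^9 J/m².
Total heat: Q = q × A = 3.66×10^9 × (2.287×10^5 × 10⁶ m²) = 8.36×10^20 J.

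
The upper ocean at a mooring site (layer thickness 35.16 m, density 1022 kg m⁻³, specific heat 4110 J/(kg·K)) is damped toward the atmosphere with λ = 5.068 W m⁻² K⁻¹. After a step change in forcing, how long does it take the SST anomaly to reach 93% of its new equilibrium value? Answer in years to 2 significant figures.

2.5 years

Areal heat capacity C = ρ c_p D = 1022 × 4110 × 35.16 = 1.48×10^8 J/(m²·K).
τ = C / λ = 1.48×10^8 / 5.068 = 2.91×10^7 s.
Fraction reached: 1 − e^(−t/τ) = 0.93 ⇒ t = −τ ln(1 − 0.93) = τ × 2.66.
t = 7.75×10^7 s = 2.46 years.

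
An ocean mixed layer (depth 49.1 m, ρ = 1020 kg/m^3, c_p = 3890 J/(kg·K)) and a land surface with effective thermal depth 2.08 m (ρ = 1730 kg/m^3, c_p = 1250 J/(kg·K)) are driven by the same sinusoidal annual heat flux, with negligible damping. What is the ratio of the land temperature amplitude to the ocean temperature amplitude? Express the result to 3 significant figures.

43.3

C_ocean = 1020 × 3890 × 49.1 = 1.95×10^8 J/(m²·K).
C_land = 1730 × 1250 × 2.08 = 4.50×10^6 J/(m²·K).
Undamped amplitude ∝ 1/C, so A_land/A_ocean = C_ocean/C_land = 43.3.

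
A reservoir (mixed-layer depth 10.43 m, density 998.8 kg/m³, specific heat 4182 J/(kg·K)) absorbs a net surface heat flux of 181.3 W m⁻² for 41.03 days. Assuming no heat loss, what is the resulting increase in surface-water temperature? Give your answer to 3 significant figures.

14.8 K

Areal heat capacity C = ρ c_p D = 998.8 × 4182 × 10.43 = 4.36×10^7 J/(m^2 K).
Net heat input Q = F Δt = 181.3 × (41.03 days × 86400 s/day) = 6.43×10^8 J/m².
ΔT = Q / C = 6.43×10^8 / 4.36×10^7 = 14.8 K.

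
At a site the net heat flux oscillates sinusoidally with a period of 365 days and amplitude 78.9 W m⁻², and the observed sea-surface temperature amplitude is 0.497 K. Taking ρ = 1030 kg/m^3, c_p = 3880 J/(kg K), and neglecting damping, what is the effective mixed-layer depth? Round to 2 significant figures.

200 m

ω = 2π / 3.15×10^7 s = 1.99×10^-7 s⁻¹.
Required C = F₀ / (A ω) = 78.9 / (0.497 × 1.99×10^-7) = 7.97×10^8 J/(m²·K).
D = C / (ρ c_p) = 7.97×10^8 / (1030 × 3880) = 199 m.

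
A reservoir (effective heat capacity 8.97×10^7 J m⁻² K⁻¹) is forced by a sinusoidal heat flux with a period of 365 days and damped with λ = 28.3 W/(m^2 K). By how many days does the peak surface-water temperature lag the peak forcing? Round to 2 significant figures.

Areal heat capacity C = 8.97×10^7 J m⁻² K⁻¹ (given).
ω = 2π / 3.15×10^7 s = 1.99×10^-7 s⁻¹.
Phase lag φ = arctan(Cω/λ) = arctan(17.9/28.3) = 0.563 rad.
Time lag = φ / ω = 0.563 / 1.99×10^-7 = 2.83×10^6 s = 32.7 days.

33 days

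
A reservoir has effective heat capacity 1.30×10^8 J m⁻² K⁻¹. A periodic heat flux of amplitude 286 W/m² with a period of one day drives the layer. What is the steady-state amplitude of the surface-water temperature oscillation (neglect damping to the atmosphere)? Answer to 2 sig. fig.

0.030 K

Areal heat capacity C = 1.30×10^8 J m⁻² K⁻¹ (given).
Angular frequency ω = 2π / T = 2π / 86400 s = 7.27×10^-5 s⁻¹.
Cω = 1.30×10^8 × 7.27×10^-5 = 9450 W/(m²·K).
Amplitude A = F₀ / (Cω) = 286 / 9450 = 0.0303 K.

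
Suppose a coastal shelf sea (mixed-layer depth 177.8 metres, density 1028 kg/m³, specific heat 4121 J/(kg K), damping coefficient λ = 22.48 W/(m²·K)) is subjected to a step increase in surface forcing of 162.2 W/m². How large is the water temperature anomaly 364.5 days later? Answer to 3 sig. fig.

4.40 K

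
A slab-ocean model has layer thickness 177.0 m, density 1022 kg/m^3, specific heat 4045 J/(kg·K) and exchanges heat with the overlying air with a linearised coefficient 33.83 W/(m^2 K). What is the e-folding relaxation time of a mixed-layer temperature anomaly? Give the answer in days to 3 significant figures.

250 days

Areal heat capacity C = ρ c_p D = 1022 × 4045 × 177.0 = 7.32×10^8 J m⁻² K⁻¹.
Relaxation time τ = C / λ = 7.32×10^8 / 33.83 = 2.16×10^7 s.
In days: 2.16×10^7 s / (86400 s/day) = 250 days.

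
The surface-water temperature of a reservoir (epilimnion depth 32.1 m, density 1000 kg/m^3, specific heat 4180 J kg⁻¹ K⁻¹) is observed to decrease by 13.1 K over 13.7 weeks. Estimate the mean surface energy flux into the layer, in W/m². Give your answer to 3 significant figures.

-212

Areal heat capacity C = ρ c_p D = 1000 × 4180 × 32.1 = 1.34×10^8 J/(m²·K).
Required heat per unit area: Q = C ΔT = 1.34×10^8 × -13.1 = -1.76×10^9 J/m².
Flux F = Q / Δt = -1.76×10^9 / 8.29×10^6 s = -212 W/m².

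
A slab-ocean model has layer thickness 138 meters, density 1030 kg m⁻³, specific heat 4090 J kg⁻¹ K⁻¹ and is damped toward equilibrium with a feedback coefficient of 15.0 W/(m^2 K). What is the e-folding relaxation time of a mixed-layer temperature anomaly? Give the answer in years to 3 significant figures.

1.23 years

Areal heat capacity C = ρ c_p D = 1030 × 4090 × 138 = 5.81×10^8 J m⁻² K⁻¹.
Relaxation time τ = C / λ = 5.81×10^8 / 15.0 = 3.88×10^7 s.
In years: 3.88×10^7 s / (3.156×10^7 s/year) = 1.23 years.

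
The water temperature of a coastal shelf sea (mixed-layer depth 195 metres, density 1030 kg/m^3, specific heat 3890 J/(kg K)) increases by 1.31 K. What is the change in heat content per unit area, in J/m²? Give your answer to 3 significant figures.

1.02×10^9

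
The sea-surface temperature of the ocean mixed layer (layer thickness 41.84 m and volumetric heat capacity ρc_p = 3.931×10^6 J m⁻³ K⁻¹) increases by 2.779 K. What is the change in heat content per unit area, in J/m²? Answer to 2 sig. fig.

Areal heat capacity C = ρc_p × D = 3.931×10^6 × 41.84 = 1.64×10^8 J/(m^2 K).
ΔQ = C ΔT = 1.64×10^8 × 2.779 = 4.57×10^8 J/m².

4.6×10^8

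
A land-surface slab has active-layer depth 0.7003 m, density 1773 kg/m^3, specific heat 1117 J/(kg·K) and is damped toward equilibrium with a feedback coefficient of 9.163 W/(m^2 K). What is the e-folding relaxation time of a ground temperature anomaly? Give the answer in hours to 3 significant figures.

42.0 hours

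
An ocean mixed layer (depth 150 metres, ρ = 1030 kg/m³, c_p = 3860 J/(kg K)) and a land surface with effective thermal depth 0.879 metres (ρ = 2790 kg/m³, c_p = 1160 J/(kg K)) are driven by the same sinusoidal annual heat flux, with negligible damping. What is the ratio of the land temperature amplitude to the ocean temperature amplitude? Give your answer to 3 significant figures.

210

C_ocean = 1030 × 3860 × 150 = 5.96×10^8 J/(m²·K).
C_land = 2790 × 1160 × 0.879 = 2.84×10^6 J/(m²·K).
Undamped amplitude ∝ 1/C, so A_land/A_ocean = C_ocean/C_land = 210.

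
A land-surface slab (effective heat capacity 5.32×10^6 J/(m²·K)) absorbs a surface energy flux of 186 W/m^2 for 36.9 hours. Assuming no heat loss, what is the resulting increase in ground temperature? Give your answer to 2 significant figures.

Areal heat capacity C = 5.32×10^6 J/(m²·K) (given).
Net heat input Q = F Δt = 186 × (36.9 hours × 3600 s/hour) = 2.47×10^7 J/m².
ΔT = Q / C = 2.47×10^7 / 5.32×10^6 = 4.64 K.

4.6 K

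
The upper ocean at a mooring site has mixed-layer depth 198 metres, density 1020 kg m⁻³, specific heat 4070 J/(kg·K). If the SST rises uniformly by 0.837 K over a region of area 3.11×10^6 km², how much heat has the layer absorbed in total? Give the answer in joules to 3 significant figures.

Areal heat capacity C = ρ c_p D = 1020 × 4070 × 198 = 8.22×10^8 J/(m^2 K).
Heat per unit area: q = C ΔT = 8.22×10^8 × 0.837 = 6.88×10^8 J/m².
Total heat: Q = q × A = 6.88×10^8 × (3.11×10^6 × 10⁶ m²) = 2.14×10^21 J.

2.14×10^21 J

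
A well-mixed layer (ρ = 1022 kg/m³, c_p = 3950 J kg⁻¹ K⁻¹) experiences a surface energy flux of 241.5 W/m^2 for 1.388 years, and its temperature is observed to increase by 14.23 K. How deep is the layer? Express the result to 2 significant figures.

180 m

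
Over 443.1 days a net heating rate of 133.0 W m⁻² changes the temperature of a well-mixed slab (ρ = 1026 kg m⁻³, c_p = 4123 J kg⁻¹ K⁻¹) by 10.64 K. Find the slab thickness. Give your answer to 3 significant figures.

113 m

Heat input Q = F Δt = 133.0 × 3.83×10^7 s = 5.09×10^9 J/m².
Required areal heat capacity C = Q / ΔT = 4.79×10^8 J/(m²·K).
Depth D = C / (ρ c_p) = 4.79×10^8 / (1026 × 4123) = 113 m.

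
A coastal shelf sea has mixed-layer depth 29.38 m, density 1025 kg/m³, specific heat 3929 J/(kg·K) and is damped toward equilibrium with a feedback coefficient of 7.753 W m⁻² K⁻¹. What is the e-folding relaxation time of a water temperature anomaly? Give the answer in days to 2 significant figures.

180 days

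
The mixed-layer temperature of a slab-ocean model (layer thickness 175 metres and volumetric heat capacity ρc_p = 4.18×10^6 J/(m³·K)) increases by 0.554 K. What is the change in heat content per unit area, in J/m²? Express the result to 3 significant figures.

4.05×10^8

Areal heat capacity C = ρc_p × D = 4.18×10^6 × 175 = 7.32×10^8 J/(m^2 K).
ΔQ = C ΔT = 7.32×10^8 × 0.554 = 4.05×10^8 J/m².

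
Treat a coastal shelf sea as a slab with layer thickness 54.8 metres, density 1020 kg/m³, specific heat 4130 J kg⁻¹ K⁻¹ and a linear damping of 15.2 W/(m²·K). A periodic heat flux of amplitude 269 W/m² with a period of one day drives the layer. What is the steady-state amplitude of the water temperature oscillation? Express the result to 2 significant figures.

Areal heat capacity C = ρ c_p D = 1020 × 4130 × 54.8 = 2.31×10^8 J/(m^2 K).
Angular frequency ω = 2π / T = 2π / 86400 s = 7.27×10^-5 s⁻¹.
√((Cω)² + λ²) = √((16800)² + 15.2²) = 16800 W/(m²·K).
Amplitude A = F₀ / √((Cω)²+λ²) = 269 / 16800 = 0.0160 K.

0.016 K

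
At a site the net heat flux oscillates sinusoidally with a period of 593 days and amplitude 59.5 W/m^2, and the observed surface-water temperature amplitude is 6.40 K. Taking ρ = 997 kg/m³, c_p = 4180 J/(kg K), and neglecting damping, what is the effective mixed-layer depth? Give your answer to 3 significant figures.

18.2 m

ω = 2π / 5.12×10^7 s = 1.23×10^-7 s⁻¹.
Required C = F₀ / (A ω) = 59.5 / (6.40 × 1.23×10^-7) = 7.58×10^7 J/(m²·K).
D = C / (ρ c_p) = 7.58×10^7 / (997 × 4180) = 18.2 m.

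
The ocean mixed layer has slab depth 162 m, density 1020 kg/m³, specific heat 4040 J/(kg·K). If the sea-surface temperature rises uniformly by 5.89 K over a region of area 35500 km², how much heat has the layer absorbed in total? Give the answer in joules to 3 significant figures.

1.40×10^20 J

Areal heat capacity C = ρ c_p D = 1020 × 4040 × 162 = 6.68×10^8 J/(m²·K).
Heat per unit area: q = C ΔT = 6.68×10^8 × 5.89 = 3.93×10^9 J/m².
Total heat: Q = q × A = 3.93×10^9 × (35500 × 10⁶ m²) = 1.40×10^20 J.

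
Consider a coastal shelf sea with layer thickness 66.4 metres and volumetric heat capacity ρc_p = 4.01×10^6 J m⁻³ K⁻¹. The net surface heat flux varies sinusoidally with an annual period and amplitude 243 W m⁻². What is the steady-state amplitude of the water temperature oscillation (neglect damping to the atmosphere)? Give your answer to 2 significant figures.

4.6 K

Areal heat capacity C = ρc_p × D = 4.01×10^6 × 66.4 = 2.66×10^8 J/(m²·K).
Angular frequency ω = 2π / T = 2π / 3.15×10^7 s = 1.99×10^-7 s⁻¹.
Cω = 2.66×10^8 × 1.99×10^-7 = 53.1 W/(m²·K).
Amplitude A = F₀ / (Cω) = 243 / 53.1 = 4.58 K.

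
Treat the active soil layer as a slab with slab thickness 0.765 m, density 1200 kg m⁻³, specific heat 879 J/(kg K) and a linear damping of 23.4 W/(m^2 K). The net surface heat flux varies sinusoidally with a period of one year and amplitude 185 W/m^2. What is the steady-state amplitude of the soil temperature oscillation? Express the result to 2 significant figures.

7.9 K

Areal heat capacity C = ρ c_p D = 1200 × 879 × 0.765 = 8.07×10^5 J/(m²·K).
Angular frequency ω = 2π / T = 2π / 3.15×10^7 s = 1.99×10^-7 s⁻¹.
√((Cω)² + λ²) = √((0.161)² + 23.4²) = 23.4 W/(m²·K).
Amplitude A = F₀ / √((Cω)²+λ²) = 185 / 23.4 = 7.91 K.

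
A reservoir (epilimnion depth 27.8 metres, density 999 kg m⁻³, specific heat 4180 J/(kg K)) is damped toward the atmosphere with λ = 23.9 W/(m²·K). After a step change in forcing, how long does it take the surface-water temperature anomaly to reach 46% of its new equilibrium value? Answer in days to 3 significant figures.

Areal heat capacity C = ρ c_p D = 999 × 4180 × 27.8 = 1.16×10^8 J/(m²·K).
τ = C / λ = 1.16×10^8 / 23.9 = 4.86×10^6 s.
Fraction reached: 1 − e^(−t/τ) = 0.46 ⇒ t = −τ ln(1 − 0.46) = τ × 0.616.
t = 2.99×10^6 s = 34.6 days.

34.6 days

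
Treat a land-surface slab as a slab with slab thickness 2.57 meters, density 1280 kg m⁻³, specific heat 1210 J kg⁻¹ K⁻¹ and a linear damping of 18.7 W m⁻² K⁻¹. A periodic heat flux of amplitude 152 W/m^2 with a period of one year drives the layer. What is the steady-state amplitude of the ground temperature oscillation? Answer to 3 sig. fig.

8.12 K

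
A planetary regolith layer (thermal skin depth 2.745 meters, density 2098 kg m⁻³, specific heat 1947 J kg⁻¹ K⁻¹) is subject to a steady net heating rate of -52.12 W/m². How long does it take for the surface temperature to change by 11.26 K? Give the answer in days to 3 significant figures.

28.0 days

Areal heat capacity C = ρ c_p D = 2098 × 1947 × 2.745 = 1.12×10^7 J/(m^2 K).
Time required: Δt = C ΔT / F = 1.12×10^7 × -11.26 / -52.12 = 2.42×10^6 s.
In days: 2.42×10^6 s / (86400 s/day) = 28.0 days.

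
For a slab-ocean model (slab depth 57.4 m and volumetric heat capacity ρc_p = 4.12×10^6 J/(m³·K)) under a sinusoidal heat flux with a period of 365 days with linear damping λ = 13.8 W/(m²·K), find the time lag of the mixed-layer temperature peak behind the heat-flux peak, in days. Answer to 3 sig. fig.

Areal heat capacity C = ρc_p × D = 4.12×10^6 × 57.4 = 2.36×10^8 J/(m^2 K).
ω = 2π / 3.15×10^7 s = 1.99×10^-7 s⁻¹.
Phase lag φ = arctan(Cω/λ) = arctan(47.1/13.8) = 1.29 rad.
Time lag = φ / ω = 1.29 / 1.99×10^-7 = 6.45×10^6 s = 74.7 days.

74.7 days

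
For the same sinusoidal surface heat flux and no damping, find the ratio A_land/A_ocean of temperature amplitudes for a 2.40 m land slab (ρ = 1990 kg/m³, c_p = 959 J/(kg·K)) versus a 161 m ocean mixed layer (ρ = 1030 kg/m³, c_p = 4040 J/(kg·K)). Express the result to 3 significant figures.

C_ocean = 1030 × 4040 × 161 = 6.70×10^8 J/(m²·K).
C_land = 1990 × 959 × 2.40 = 4.58×10^6 J/(m²·K).
Undamped amplitude ∝ 1/C, so A_land/A_ocean = C_ocean/C_land = 146.

146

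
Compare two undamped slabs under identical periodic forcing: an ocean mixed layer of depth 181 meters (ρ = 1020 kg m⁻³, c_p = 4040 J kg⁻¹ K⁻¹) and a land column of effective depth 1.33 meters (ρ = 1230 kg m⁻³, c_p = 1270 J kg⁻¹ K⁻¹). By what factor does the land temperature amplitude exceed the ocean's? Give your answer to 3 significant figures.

359

C_ocean = 1020 × 4040 × 181 = 7.46×10^8 J/(m²·K).
C_land = 1230 × 1270 × 1.33 = 2.08×10^6 J/(m²·K).
Undamped amplitude ∝ 1/C, so A_land/A_ocean = C_ocean/C_land = 359.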